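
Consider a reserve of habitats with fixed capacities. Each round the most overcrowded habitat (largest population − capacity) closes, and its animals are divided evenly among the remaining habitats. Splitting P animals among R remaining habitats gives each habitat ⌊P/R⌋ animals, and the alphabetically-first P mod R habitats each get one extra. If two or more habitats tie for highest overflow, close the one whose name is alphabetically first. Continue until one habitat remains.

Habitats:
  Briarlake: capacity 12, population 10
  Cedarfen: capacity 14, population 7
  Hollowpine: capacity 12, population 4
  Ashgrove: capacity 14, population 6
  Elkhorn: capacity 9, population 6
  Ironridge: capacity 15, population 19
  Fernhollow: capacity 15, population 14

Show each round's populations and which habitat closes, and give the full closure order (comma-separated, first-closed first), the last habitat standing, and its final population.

Round 1: Ashgrove=6 Briarlake=10 Cedarfen=7 Elkhorn=6 Fernhollow=14 Hollowpine=4 Ironridge=19 → close Ironridge (overflow 4)
  19÷6 = 3 each, +1 to first 1
Round 2: Ashgrove=10 Briarlake=13 Cedarfen=10 Elkhorn=9 Fernhollow=17 Hollowpine=7 → close Fernhollow (overflow 2)
  17÷5 = 3 each, +1 to first 2
Round 3: Ashgrove=14 Briarlake=17 Cedarfen=13 Elkhorn=12 Hollowpine=10 → close Briarlake (overflow 5)
  17÷4 = 4 each, +1 to first 1
Round 4: Ashgrove=19 Cedarfen=17 Elkhorn=16 Hollowpine=14 → close Elkhorn (overflow 7)
  16÷3 = 5 each, +1 to first 1
Round 5: Ashgrove=25 Cedarfen=22 Hollowpine=19 → close Ashgrove (overflow 11)
  25÷2 = 12 each, +1 to first 1
Round 6: Cedarfen=35 Hollowpine=31 → close Cedarfen (overflow 21)
  35÷1 = 35 each, +1 to first 0

Closure order: Ironridge, Fernhollow, Briarlake, Elkhorn, Ashgrove, Cedarfen
Last habitat: Hollowpine with 66 animals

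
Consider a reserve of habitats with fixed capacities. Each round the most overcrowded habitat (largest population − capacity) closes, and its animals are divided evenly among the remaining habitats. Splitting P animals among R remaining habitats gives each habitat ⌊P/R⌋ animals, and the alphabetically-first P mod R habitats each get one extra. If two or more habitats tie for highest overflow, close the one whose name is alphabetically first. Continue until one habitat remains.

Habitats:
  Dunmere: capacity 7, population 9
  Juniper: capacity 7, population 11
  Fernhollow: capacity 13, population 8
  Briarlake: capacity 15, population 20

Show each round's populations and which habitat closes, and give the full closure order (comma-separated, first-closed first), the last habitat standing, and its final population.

Round 1: Briarlake=20 Dunmere=9 Fernhollow=8 Juniper=11 → close Briarlake (overflow 5)
  20÷3 = 6 each, +1 to first 2
Round 2: Dunmere=16 Fernhollow=15 Juniper=17 → close Juniper (overflow 10)
  17÷2 = 8 each, +1 to first 1
Round 3: Dunmere=25 Fernhollow=23 → close Dunmere (overflow 18)
  25÷1 = 25 each, +1 to first 0

Closure order: Briarlake, Juniper, Dunmere
Last habitat: Fernhollow with 48 animals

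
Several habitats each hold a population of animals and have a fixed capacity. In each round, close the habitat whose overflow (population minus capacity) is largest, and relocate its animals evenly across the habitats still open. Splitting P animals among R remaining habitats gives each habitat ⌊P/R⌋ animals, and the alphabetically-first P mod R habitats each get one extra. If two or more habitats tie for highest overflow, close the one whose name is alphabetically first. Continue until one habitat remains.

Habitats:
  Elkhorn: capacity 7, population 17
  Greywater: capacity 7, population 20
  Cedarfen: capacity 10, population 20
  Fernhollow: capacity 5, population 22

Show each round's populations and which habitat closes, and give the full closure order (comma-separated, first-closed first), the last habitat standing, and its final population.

Round 1: Cedarfen=20 Elkhorn=17 Fernhollow=22 Greywater=20 → close Fernhollow (overflow 17)
  22÷3 = 7 each, +1 to first 1
Round 2: Cedarfen=28 Elkhorn=24 Greywater=27 → close Greywater (overflow 20)
  27÷2 = 13 each, +1 to first 1
Round 3: Cedarfen=42 Elkhorn=37 → close Cedarfen (overflow 32)
  42÷1 = 42 each, +1 to first 0

Closure order: Fernhollow, Greywater, Cedarfen
Last habitat: Elkhorn with 79 animals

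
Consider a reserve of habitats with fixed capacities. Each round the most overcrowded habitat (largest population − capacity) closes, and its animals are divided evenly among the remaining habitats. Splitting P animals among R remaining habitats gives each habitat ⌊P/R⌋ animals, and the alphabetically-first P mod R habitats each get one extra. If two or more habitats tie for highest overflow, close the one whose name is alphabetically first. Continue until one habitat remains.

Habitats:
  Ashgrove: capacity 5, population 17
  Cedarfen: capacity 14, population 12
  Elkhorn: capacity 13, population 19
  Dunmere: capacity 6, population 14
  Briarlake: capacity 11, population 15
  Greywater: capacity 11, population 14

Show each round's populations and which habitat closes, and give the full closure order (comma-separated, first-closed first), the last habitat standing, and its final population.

Round 1: Ashgrove=17 Briarlake=15 Cedarfen=12 Dunmere=14 Elkhorn=19 Greywater=14 → close Ashgrove (overflow 12)
  17÷5 = 3 each, +1 to first 2
Round 2: Briarlake=19 Cedarfen=16 Dunmere=17 Elkhorn=22 Greywater=17 → close Dunmere (overflow 11)
  17÷4 = 4 each, +1 to first 1
Round 3: Briarlake=24 Cedarfen=20 Elkhorn=26 Greywater=21 → close Briarlake (overflow 13)
  24÷3 = 8 each, +1 to first 0
Round 4: Cedarfen=28 Elkhorn=34 Greywater=29 → close Elkhorn (overflow 21)
  34÷2 = 17 each, +1 to first 0
Round 5: Cedarfen=45 Greywater=46 → close Greywater (overflow 35)
  46÷1 = 46 each, +1 to first 0

Closure order: Ashgrove, Dunmere, Briarlake, Elkhorn, Greywater
Last habitat: Cedarfen with 91 animals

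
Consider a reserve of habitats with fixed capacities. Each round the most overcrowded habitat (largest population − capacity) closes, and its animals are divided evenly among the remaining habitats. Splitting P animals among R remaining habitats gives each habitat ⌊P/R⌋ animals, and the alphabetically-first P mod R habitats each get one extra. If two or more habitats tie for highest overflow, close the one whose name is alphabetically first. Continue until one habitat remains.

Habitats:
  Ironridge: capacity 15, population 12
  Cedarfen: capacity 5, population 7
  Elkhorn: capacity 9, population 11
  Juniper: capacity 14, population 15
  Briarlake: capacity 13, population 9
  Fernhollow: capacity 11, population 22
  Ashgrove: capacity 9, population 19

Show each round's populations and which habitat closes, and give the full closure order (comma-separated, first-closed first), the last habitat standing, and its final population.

Closure order: Fernhollow, Ashgrove, Cedarfen, Elkhorn, Juniper, Briarlake
Last habitat: Ironridge with 95 animals

Round 1: Ashgrove=19 Briarlake=9 Cedarfen=7 Elkhorn=11 Fernhollow=22 Ironridge=12 Juniper=15 → close Fernhollow (overflow 11)
  22÷6 = 3 each, +1 to first 4
Round 2: Ashgrove=23 Briarlake=13 Cedarfen=11 Elkhorn=15 Ironridge=15 Juniper=18 → close Ashgrove (overflow 14)
  23÷5 = 4 each, +1 to first 3
Round 3: Briarlake=18 Cedarfen=16 Elkhorn=20 Ironridge=19 Juniper=22 → close Cedarfen (overflow 11)
  16÷4 = 4 each, +1 to first 0
Round 4: Briarlake=22 Elkhorn=24 Ironridge=23 Juniper=26 → close Elkhorn (overflow 15)
  24÷3 = 8 each, +1 to first 0
Round 5: Briarlake=30 Ironridge=31 Juniper=34 → close Juniper (overflow 20)
  34÷2 = 17 each, +1 to first 0
Round 6: Briarlake=47 Ironridge=48 → close Briarlake (overflow 34)
  47÷1 = 47 each, +1 to first 0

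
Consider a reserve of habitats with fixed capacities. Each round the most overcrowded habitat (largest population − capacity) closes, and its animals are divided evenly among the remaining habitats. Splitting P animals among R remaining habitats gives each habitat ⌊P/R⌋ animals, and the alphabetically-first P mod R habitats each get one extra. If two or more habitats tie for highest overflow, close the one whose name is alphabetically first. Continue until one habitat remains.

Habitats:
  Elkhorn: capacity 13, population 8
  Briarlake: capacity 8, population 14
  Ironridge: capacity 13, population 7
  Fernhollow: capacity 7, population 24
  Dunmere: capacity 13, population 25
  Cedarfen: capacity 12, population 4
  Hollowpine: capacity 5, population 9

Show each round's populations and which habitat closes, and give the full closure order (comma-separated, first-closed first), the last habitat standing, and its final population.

Closure order: Fernhollow, Dunmere, Briarlake, Hollowpine, Elkhorn, Cedarfen
Last habitat: Ironridge with 91 animals

Round 1: Briarlake=14 Cedarfen=4 Dunmere=25 Elkhorn=8 Fernhollow=24 Hollowpine=9 Ironridge=7 → close Fernhollow (overflow 17)
  24÷6 = 4 each, +1 to first 0
Round 2: Briarlake=18 Cedarfen=8 Dunmere=29 Elkhorn=12 Hollowpine=13 Ironridge=11 → close Dunmere (overflow 16)
  29÷5 = 5 each, +1 to first 4
Round 3: Briarlake=24 Cedarfen=14 Elkhorn=18 Hollowpine=19 Ironridge=16 → close Briarlake (overflow 16)
  24÷4 = 6 each, +1 to first 0
Round 4: Cedarfen=20 Elkhorn=24 Hollowpine=25 Ironridge=22 → close Hollowpine (overflow 20)
  25÷3 = 8 each, +1 to first 1
Round 5: Cedarfen=29 Elkhorn=32 Ironridge=30 → close Elkhorn (overflow 19)
  32÷2 = 16 each, +1 to first 0
Round 6: Cedarfen=45 Ironridge=46 → close Cedarfen (overflow 33)
  45÷1 = 45 each, +1 to first 0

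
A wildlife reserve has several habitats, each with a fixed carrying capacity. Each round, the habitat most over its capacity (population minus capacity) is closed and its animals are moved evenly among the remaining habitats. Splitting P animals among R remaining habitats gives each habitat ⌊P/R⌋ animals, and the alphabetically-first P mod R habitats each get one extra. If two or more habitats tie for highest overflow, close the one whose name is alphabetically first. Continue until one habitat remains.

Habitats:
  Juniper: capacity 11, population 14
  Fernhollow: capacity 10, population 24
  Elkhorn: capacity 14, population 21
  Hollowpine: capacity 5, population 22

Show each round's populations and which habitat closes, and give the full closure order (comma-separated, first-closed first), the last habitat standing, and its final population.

Round 1: Elkhorn=21 Fernhollow=24 Hollowpine=22 Juniper=14 → close Hollowpine (overflow 17)
  22÷3 = 7 each, +1 to first 1
Round 2: Elkhorn=29 Fernhollow=31 Juniper=21 → close Fernhollow (overflow 21)
  31÷2 = 15 each, +1 to first 1
Round 3: Elkhorn=45 Juniper=36 → close Elkhorn (overflow 31)
  45÷1 = 45 each, +1 to first 0

Closure order: Hollowpine, Fernhollow, Elkhorn
Last habitat: Juniper with 81 animals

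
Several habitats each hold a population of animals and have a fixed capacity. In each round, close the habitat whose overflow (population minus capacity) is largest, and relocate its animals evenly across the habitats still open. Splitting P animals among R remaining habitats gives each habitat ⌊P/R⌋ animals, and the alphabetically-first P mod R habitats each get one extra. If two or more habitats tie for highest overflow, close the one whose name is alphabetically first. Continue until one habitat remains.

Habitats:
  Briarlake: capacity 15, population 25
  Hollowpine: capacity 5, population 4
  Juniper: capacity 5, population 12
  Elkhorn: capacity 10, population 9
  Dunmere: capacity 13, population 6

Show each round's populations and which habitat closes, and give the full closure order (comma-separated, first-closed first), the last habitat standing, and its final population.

Round 1: Briarlake=25 Dunmere=6 Elkhorn=9 Hollowpine=4 Juniper=12 → close Briarlake (overflow 10)
  25÷4 = 6 each, +1 to first 1
Round 2: Dunmere=13 Elkhorn=15 Hollowpine=10 Juniper=18 → close Juniper (overflow 13)
  18÷3 = 6 each, +1 to first 0
Round 3: Dunmere=19 Elkhorn=21 Hollowpine=16 → close Elkhorn (overflow 11)
  21÷2 = 10 each, +1 to first 1
Round 4: Dunmere=30 Hollowpine=26 → close Hollowpine (overflow 21)
  26÷1 = 26 each, +1 to first 0

Closure order: Briarlake, Juniper, Elkhorn, Hollowpine
Last habitat: Dunmere with 56 animals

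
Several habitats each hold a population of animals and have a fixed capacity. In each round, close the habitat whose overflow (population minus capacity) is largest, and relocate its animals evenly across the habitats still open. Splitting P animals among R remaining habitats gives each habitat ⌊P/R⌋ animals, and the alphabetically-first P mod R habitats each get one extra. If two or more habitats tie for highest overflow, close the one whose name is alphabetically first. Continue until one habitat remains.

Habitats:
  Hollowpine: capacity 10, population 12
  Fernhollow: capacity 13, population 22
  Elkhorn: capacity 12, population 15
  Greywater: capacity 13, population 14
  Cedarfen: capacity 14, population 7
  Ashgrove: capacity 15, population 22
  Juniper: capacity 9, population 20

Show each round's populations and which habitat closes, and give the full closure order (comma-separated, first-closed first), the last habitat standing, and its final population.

Closure order: Juniper, Fernhollow, Ashgrove, Elkhorn, Greywater, Hollowpine
Last habitat: Cedarfen with 112 animals

Round 1: Ashgrove=22 Cedarfen=7 Elkhorn=15 Fernhollow=22 Greywater=14 Hollowpine=12 Juniper=20 → close Juniper (overflow 11)
  20÷6 = 3 each, +1 to first 2
Round 2: Ashgrove=26 Cedarfen=11 Elkhorn=18 Fernhollow=25 Greywater=17 Hollowpine=15 → close Fernhollow (overflow 12)
  25÷5 = 5 each, +1 to first 0
Round 3: Ashgrove=31 Cedarfen=16 Elkhorn=23 Greywater=22 Hollowpine=20 → close Ashgrove (overflow 16)
  31÷4 = 7 each, +1 to first 3
Round 4: Cedarfen=24 Elkhorn=31 Greywater=30 Hollowpine=27 → close Elkhorn (overflow 19)
  31÷3 = 10 each, +1 to first 1
Round 5: Cedarfen=35 Greywater=40 Hollowpine=37 → close Greywater (overflow 27)
  40÷2 = 20 each, +1 to first 0
Round 6: Cedarfen=55 Hollowpine=57 → close Hollowpine (overflow 47)
  57÷1 = 57 each, +1 to first 0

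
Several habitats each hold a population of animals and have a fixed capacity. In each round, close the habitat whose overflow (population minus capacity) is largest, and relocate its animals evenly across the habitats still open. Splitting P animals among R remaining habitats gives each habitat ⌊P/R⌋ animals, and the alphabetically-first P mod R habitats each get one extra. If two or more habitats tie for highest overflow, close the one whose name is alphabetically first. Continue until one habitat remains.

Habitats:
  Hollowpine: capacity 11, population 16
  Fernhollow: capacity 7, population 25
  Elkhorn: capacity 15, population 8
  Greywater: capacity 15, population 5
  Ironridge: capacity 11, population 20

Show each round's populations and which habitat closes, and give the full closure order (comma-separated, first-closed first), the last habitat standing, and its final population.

Closure order: Fernhollow, Ironridge, Hollowpine, Elkhorn
Last habitat: Greywater with 74 animals

Round 1: Elkhorn=8 Fernhollow=25 Greywater=5 Hollowpine=16 Ironridge=20 → close Fernhollow (overflow 18)
  25÷4 = 6 each, +1 to first 1
Round 2: Elkhorn=15 Greywater=11 Hollowpine=22 Ironridge=26 → close Ironridge (overflow 15)
  26÷3 = 8 each, +1 to first 2
Round 3: Elkhorn=24 Greywater=20 Hollowpine=30 → close Hollowpine (overflow 19)
  30÷2 = 15 each, +1 to first 0
Round 4: Elkhorn=39 Greywater=35 → close Elkhorn (overflow 24)
  39÷1 = 39 each, +1 to first 0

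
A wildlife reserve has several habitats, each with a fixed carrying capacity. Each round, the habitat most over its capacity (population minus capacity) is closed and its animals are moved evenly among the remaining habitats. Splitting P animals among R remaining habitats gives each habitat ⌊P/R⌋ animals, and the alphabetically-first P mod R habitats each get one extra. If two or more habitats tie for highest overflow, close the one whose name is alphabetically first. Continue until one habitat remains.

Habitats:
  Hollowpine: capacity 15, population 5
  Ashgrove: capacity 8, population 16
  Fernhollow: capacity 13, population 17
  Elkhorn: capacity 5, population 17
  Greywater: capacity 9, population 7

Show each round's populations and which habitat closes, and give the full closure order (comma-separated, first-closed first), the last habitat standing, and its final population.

Round 1: Ashgrove=16 Elkhorn=17 Fernhollow=17 Greywater=7 Hollowpine=5 → close Elkhorn (overflow 12)
  17÷4 = 4 each, +1 to first 1
Round 2: Ashgrove=21 Fernhollow=21 Greywater=11 Hollowpine=9 → close Ashgrove (overflow 13)
  21÷3 = 7 each, +1 to first 0
Round 3: Fernhollow=28 Greywater=18 Hollowpine=16 → close Fernhollow (overflow 15)
  28÷2 = 14 each, +1 to first 0
Round 4: Greywater=32 Hollowpine=30 → close Greywater (overflow 23)
  32÷1 = 32 each, +1 to first 0

Closure order: Elkhorn, Ashgrove, Fernhollow, Greywater
Last habitat: Hollowpine with 62 animals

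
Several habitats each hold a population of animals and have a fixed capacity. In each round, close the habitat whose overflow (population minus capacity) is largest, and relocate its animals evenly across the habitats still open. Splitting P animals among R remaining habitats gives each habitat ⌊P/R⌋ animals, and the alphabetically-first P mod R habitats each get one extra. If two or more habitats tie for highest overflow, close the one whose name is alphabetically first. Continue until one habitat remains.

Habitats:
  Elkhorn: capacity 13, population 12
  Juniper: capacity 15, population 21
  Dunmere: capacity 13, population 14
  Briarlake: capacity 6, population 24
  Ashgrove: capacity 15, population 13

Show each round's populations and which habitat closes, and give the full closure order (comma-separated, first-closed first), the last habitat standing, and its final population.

Closure order: Briarlake, Juniper, Dunmere, Ashgrove
Last habitat: Elkhorn with 84 animals

Round 1: Ashgrove=13 Briarlake=24 Dunmere=14 Elkhorn=12 Juniper=21 → close Briarlake (overflow 18)
  24÷4 = 6 each, +1 to first 0
Round 2: Ashgrove=19 Dunmere=20 Elkhorn=18 Juniper=27 → close Juniper (overflow 12)
  27÷3 = 9 each, +1 to first 0
Round 3: Ashgrove=28 Dunmere=29 Elkhorn=27 → close Dunmere (overflow 16)
  29÷2 = 14 each, +1 to first 1
Round 4: Ashgrove=43 Elkhorn=41 → close Ashgrove (overflow 28)
  43÷1 = 43 each, +1 to first 0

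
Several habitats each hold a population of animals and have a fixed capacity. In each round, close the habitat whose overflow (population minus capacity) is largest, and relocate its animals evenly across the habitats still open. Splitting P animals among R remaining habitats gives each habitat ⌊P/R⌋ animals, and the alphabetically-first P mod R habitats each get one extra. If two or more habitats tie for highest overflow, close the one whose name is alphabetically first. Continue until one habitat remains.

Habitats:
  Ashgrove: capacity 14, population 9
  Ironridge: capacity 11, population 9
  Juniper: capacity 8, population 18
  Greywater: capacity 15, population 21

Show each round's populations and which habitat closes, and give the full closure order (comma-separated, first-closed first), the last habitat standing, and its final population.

Closure order: Juniper, Greywater, Ironridge
Last habitat: Ashgrove with 57 animals

Round 1: Ashgrove=9 Greywater=21 Ironridge=9 Juniper=18 → close Juniper (overflow 10)
  18÷3 = 6 each, +1 to first 0
Round 2: Ashgrove=15 Greywater=27 Ironridge=15 → close Greywater (overflow 12)
  27÷2 = 13 each, +1 to first 1
Round 3: Ashgrove=29 Ironridge=28 → close Ironridge (overflow 17)
  28÷1 = 28 each, +1 to first 0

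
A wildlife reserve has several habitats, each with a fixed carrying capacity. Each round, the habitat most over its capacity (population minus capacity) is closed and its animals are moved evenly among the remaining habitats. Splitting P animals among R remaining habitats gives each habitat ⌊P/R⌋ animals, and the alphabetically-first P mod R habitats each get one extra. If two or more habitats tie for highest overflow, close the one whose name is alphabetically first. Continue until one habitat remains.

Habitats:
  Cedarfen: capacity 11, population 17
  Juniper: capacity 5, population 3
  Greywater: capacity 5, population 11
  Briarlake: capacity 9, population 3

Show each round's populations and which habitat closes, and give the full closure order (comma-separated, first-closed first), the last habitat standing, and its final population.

Round 1: Briarlake=3 Cedarfen=17 Greywater=11 Juniper=3 → close Cedarfen (overflow 6)
  17÷3 = 5 each, +1 to first 2
Round 2: Briarlake=9 Greywater=17 Juniper=8 → close Greywater (overflow 12)
  17÷2 = 8 each, +1 to first 1
Round 3: Briarlake=18 Juniper=16 → close Juniper (overflow 11)
  16÷1 = 16 each, +1 to first 0

Closure order: Cedarfen, Greywater, Juniper
Last habitat: Briarlake with 34 animals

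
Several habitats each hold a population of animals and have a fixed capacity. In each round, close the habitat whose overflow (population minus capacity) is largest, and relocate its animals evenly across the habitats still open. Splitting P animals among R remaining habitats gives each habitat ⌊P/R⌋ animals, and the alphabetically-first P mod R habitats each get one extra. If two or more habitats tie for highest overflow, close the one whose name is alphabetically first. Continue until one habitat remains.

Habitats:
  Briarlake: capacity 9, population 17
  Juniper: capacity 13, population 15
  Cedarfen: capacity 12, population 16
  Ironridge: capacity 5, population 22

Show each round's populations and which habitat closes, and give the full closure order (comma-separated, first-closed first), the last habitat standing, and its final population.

Round 1: Briarlake=17 Cedarfen=16 Ironridge=22 Juniper=15 → close Ironridge (overflow 17)
  22÷3 = 7 each, +1 to first 1
Round 2: Briarlake=25 Cedarfen=23 Juniper=22 → close Briarlake (overflow 16)
  25÷2 = 12 each, +1 to first 1
Round 3: Cedarfen=36 Juniper=34 → close Cedarfen (overflow 24)
  36÷1 = 36 each, +1 to first 0

Closure order: Ironridge, Briarlake, Cedarfen
Last habitat: Juniper with 70 animals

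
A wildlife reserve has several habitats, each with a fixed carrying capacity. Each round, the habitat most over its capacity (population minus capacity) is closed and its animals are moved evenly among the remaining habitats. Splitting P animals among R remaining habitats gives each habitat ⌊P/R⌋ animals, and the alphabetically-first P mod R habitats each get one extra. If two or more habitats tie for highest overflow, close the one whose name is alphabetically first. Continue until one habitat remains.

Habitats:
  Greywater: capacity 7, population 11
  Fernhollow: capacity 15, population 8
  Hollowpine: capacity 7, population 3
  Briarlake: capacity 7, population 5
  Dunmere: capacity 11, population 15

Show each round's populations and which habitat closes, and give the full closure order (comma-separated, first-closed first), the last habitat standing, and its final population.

Closure order: Dunmere, Greywater, Briarlake, Hollowpine
Last habitat: Fernhollow with 42 animals

Round 1: Briarlake=5 Dunmere=15 Fernhollow=8 Greywater=11 Hollowpine=3 → close Dunmere (overflow 4)
  15÷4 = 3 each, +1 to first 3
Round 2: Briarlake=9 Fernhollow=12 Greywater=15 Hollowpine=6 → close Greywater (overflow 8)
  15÷3 = 5 each, +1 to first 0
Round 3: Briarlake=14 Fernhollow=17 Hollowpine=11 → close Briarlake (overflow 7)
  14÷2 = 7 each, +1 to first 0
Round 4: Fernhollow=24 Hollowpine=18 → close Hollowpine (overflow 11)
  18÷1 = 18 each, +1 to first 0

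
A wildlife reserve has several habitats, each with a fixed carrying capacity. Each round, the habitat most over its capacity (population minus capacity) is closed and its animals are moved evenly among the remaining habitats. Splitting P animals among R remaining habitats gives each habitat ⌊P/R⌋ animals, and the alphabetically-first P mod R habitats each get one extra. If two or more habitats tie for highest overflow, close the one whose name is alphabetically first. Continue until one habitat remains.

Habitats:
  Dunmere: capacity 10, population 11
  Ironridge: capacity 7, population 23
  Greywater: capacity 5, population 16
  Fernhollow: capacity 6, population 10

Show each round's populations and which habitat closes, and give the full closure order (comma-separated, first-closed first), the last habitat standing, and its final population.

Round 1: Dunmere=11 Fernhollow=10 Greywater=16 Ironridge=23 → close Ironridge (overflow 16)
  23÷3 = 7 each, +1 to first 2
Round 2: Dunmere=19 Fernhollow=18 Greywater=23 → close Greywater (overflow 18)
  23÷2 = 11 each, +1 to first 1
Round 3: Dunmere=31 Fernhollow=29 → close Fernhollow (overflow 23)
  29÷1 = 29 each, +1 to first 0

Closure order: Ironridge, Greywater, Fernhollow
Last habitat: Dunmere with 60 animals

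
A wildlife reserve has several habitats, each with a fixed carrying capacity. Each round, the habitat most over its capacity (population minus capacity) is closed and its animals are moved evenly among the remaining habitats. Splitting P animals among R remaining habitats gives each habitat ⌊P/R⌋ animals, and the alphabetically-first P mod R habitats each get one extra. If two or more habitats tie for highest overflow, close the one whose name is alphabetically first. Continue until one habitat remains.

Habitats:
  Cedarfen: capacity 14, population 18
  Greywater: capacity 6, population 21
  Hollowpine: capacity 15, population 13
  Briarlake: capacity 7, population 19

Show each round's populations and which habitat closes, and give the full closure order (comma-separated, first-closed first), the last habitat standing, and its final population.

Round 1: Briarlake=19 Cedarfen=18 Greywater=21 Hollowpine=13 → close Greywater (overflow 15)
  21÷3 = 7 each, +1 to first 0
Round 2: Briarlake=26 Cedarfen=25 Hollowpine=20 → close Briarlake (overflow 19)
  26÷2 = 13 each, +1 to first 0
Round 3: Cedarfen=38 Hollowpine=33 → close Cedarfen (overflow 24)
  38÷1 = 38 each, +1 to first 0

Closure order: Greywater, Briarlake, Cedarfen
Last habitat: Hollowpine with 71 animals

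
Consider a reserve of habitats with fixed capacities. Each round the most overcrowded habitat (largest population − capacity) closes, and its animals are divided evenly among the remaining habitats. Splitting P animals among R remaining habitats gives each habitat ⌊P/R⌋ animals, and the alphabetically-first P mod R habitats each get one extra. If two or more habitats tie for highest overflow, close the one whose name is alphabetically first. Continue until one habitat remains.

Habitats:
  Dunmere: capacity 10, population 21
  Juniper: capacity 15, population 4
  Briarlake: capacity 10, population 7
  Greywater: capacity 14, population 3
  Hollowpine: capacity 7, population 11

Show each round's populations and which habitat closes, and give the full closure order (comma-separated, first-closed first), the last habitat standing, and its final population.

Round 1: Briarlake=7 Dunmere=21 Greywater=3 Hollowpine=11 Juniper=4 → close Dunmere (overflow 11)
  21÷4 = 5 each, +1 to first 1
Round 2: Briarlake=13 Greywater=8 Hollowpine=16 Juniper=9 → close Hollowpine (overflow 9)
  16÷3 = 5 each, +1 to first 1
Round 3: Briarlake=19 Greywater=13 Juniper=14 → close Briarlake (overflow 9)
  19÷2 = 9 each, +1 to first 1
Round 4: Greywater=23 Juniper=23 → close Greywater (overflow 9)
  23÷1 = 23 each, +1 to first 0

Closure order: Dunmere, Hollowpine, Briarlake, Greywater
Last habitat: Juniper with 46 animals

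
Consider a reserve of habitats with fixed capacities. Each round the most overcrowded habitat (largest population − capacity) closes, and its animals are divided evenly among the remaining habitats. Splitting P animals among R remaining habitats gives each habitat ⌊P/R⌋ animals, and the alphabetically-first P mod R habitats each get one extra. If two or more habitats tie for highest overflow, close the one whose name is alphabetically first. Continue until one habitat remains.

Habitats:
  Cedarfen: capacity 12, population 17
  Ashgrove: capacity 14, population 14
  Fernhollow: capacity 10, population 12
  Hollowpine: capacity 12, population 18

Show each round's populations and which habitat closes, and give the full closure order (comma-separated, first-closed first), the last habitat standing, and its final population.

Closure order: Hollowpine, Cedarfen, Fernhollow
Last habitat: Ashgrove with 61 animals

Round 1: Ashgrove=14 Cedarfen=17 Fernhollow=12 Hollowpine=18 → close Hollowpine (overflow 6)
  18÷3 = 6 each, +1 to first 0
Round 2: Ashgrove=20 Cedarfen=23 Fernhollow=18 → close Cedarfen (overflow 11)
  23÷2 = 11 each, +1 to first 1
Round 3: Ashgrove=32 Fernhollow=29 → close Fernhollow (overflow 19)
  29÷1 = 29 each, +1 to first 0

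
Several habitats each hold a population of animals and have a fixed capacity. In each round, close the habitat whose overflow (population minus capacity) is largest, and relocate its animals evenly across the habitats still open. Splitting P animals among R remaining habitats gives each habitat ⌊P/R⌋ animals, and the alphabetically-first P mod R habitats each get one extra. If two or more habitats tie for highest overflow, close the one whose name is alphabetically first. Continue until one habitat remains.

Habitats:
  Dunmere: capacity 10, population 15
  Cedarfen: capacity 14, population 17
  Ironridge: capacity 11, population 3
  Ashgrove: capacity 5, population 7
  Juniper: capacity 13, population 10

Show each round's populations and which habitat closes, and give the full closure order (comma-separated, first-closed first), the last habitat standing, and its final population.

Round 1: Ashgrove=7 Cedarfen=17 Dunmere=15 Ironridge=3 Juniper=10 → close Dunmere (overflow 5)
  15÷4 = 3 each, +1 to first 3
Round 2: Ashgrove=11 Cedarfen=21 Ironridge=7 Juniper=13 → close Cedarfen (overflow 7)
  21÷3 = 7 each, +1 to first 0
Round 3: Ashgrove=18 Ironridge=14 Juniper=20 → close Ashgrove (overflow 13)
  18÷2 = 9 each, +1 to first 0
Round 4: Ironridge=23 Juniper=29 → close Juniper (overflow 16)
  29÷1 = 29 each, +1 to first 0

Closure order: Dunmere, Cedarfen, Ashgrove, Juniper
Last habitat: Ironridge with 52 animals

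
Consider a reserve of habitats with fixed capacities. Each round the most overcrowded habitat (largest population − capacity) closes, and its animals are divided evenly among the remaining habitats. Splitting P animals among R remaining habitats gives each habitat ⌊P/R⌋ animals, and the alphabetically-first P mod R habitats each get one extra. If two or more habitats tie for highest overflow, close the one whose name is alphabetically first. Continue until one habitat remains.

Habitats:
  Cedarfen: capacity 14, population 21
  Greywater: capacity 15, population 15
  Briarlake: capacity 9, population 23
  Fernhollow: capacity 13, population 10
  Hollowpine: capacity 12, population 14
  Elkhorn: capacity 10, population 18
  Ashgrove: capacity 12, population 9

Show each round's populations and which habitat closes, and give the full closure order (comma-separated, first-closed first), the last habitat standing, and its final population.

Round 1: Ashgrove=9 Briarlake=23 Cedarfen=21 Elkhorn=18 Fernhollow=10 Greywater=15 Hollowpine=14 → close Briarlake (overflow 14)
  23÷6 = 3 each, +1 to first 5
Round 2: Ashgrove=13 Cedarfen=25 Elkhorn=22 Fernhollow=14 Greywater=19 Hollowpine=17 → close Elkhorn (overflow 12)
  22÷5 = 4 each, +1 to first 2
Round 3: Ashgrove=18 Cedarfen=30 Fernhollow=18 Greywater=23 Hollowpine=21 → close Cedarfen (overflow 16)
  30÷4 = 7 each, +1 to first 2
Round 4: Ashgrove=26 Fernhollow=26 Greywater=30 Hollowpine=28 → close Hollowpine (overflow 16)
  28÷3 = 9 each, +1 to first 1
Round 5: Ashgrove=36 Fernhollow=35 Greywater=39 → close Ashgrove (overflow 24)
  36÷2 = 18 each, +1 to first 0
Round 6: Fernhollow=53 Greywater=57 → close Greywater (overflow 42)
  57÷1 = 57 each, +1 to first 0

Closure order: Briarlake, Elkhorn, Cedarfen, Hollowpine, Ashgrove, Greywater
Last habitat: Fernhollow with 110 animals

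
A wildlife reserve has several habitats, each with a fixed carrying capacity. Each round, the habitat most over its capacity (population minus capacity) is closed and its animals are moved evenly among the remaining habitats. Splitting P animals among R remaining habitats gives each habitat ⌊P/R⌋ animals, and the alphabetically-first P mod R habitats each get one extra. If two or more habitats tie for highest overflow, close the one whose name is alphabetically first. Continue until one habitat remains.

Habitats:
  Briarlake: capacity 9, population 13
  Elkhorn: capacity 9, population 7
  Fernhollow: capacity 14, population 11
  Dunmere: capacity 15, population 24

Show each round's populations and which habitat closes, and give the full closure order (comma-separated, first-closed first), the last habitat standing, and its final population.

Round 1: Briarlake=13 Dunmere=24 Elkhorn=7 Fernhollow=11 → close Dunmere (overflow 9)
  24÷3 = 8 each, +1 to first 0
Round 2: Briarlake=21 Elkhorn=15 Fernhollow=19 → close Briarlake (overflow 12)
  21÷2 = 10 each, +1 to first 1
Round 3: Elkhorn=26 Fernhollow=29 → close Elkhorn (overflow 17)
  26÷1 = 26 each, +1 to first 0

Closure order: Dunmere, Briarlake, Elkhorn
Last habitat: Fernhollow with 55 animals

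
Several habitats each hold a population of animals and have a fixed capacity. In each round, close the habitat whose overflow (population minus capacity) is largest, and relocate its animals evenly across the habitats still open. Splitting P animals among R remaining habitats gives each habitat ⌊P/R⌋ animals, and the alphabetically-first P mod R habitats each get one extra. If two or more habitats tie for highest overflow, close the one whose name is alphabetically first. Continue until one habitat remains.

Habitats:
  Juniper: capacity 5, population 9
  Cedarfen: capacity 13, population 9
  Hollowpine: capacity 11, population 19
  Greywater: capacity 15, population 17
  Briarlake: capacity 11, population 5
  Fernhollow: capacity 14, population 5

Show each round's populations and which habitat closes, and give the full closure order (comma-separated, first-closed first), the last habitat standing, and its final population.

Closure order: Hollowpine, Juniper, Greywater, Cedarfen, Briarlake
Last habitat: Fernhollow with 64 animals

Round 1: Briarlake=5 Cedarfen=9 Fernhollow=5 Greywater=17 Hollowpine=19 Juniper=9 → close Hollowpine (overflow 8)
  19÷5 = 3 each, +1 to first 4
Round 2: Briarlake=9 Cedarfen=13 Fernhollow=9 Greywater=21 Juniper=12 → close Juniper (overflow 7)
  12÷4 = 3 each, +1 to first 0
Round 3: Briarlake=12 Cedarfen=16 Fernhollow=12 Greywater=24 → close Greywater (overflow 9)
  24÷3 = 8 each, +1 to first 0
Round 4: Briarlake=20 Cedarfen=24 Fernhollow=20 → close Cedarfen (overflow 11)
  24÷2 = 12 each, +1 to first 0
Round 5: Briarlake=32 Fernhollow=32 → close Briarlake (overflow 21)
  32÷1 = 32 each, +1 to first 0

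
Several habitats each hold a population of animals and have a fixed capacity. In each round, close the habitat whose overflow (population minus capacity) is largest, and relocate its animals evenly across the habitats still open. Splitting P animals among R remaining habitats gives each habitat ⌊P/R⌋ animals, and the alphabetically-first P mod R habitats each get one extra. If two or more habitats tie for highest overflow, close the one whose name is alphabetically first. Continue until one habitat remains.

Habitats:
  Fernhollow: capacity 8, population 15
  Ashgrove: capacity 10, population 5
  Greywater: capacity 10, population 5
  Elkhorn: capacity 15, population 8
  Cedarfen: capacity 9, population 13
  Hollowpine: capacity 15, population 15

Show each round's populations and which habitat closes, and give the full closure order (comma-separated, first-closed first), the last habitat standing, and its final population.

Round 1: Ashgrove=5 Cedarfen=13 Elkhorn=8 Fernhollow=15 Greywater=5 Hollowpine=15 → close Fernhollow (overflow 7)
  15÷5 = 3 each, +1 to first 0
Round 2: Ashgrove=8 Cedarfen=16 Elkhorn=11 Greywater=8 Hollowpine=18 → close Cedarfen (overflow 7)
  16÷4 = 4 each, +1 to first 0
Round 3: Ashgrove=12 Elkhorn=15 Greywater=12 Hollowpine=22 → close Hollowpine (overflow 7)
  22÷3 = 7 each, +1 to first 1
Round 4: Ashgrove=20 Elkhorn=22 Greywater=19 → close Ashgrove (overflow 10)
  20÷2 = 10 each, +1 to first 0
Round 5: Elkhorn=32 Greywater=29 → close Greywater (overflow 19)
  29÷1 = 29 each, +1 to first 0

Closure order: Fernhollow, Cedarfen, Hollowpine, Ashgrove, Greywater
Last habitat: Elkhorn with 61 animals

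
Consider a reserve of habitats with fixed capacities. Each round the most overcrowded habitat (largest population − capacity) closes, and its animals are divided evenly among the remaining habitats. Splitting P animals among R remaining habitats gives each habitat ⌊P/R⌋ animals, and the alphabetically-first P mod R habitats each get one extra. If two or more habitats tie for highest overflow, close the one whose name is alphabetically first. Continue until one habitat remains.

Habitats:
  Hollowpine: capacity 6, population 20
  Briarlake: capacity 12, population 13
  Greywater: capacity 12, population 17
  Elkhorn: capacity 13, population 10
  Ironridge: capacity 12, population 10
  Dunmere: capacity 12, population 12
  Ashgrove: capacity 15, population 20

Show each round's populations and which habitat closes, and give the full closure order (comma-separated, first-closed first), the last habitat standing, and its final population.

Closure order: Hollowpine, Ashgrove, Greywater, Briarlake, Dunmere, Elkhorn
Last habitat: Ironridge with 102 animals

Round 1: Ashgrove=20 Briarlake=13 Dunmere=12 Elkhorn=10 Greywater=17 Hollowpine=20 Ironridge=10 → close Hollowpine (overflow 14)
  20÷6 = 3 each, +1 to first 2
Round 2: Ashgrove=24 Briarlake=17 Dunmere=15 Elkhorn=13 Greywater=20 Ironridge=13 → close Ashgrove (overflow 9)
  24÷5 = 4 each, +1 to first 4
Round 3: Briarlake=22 Dunmere=20 Elkhorn=18 Greywater=25 Ironridge=17 → close Greywater (overflow 13)
  25÷4 = 6 each, +1 to first 1
Round 4: Briarlake=29 Dunmere=26 Elkhorn=24 Ironridge=23 → close Briarlake (overflow 17)
  29÷3 = 9 each, +1 to first 2
Round 5: Dunmere=36 Elkhorn=34 Ironridge=32 → close Dunmere (overflow 24)
  36÷2 = 18 each, +1 to first 0
Round 6: Elkhorn=52 Ironridge=50 → close Elkhorn (overflow 39)
  52÷1 = 52 each, +1 to first 0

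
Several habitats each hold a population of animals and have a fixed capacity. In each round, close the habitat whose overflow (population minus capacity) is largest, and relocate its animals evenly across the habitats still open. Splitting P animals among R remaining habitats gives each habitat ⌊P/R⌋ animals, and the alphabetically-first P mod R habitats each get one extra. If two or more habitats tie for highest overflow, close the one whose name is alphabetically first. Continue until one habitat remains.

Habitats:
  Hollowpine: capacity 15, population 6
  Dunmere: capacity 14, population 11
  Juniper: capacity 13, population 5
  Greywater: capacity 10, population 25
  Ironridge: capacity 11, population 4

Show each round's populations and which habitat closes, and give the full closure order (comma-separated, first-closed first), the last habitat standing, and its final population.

Round 1: Dunmere=11 Greywater=25 Hollowpine=6 Ironridge=4 Juniper=5 → close Greywater (overflow 15)
  25÷4 = 6 each, +1 to first 1
Round 2: Dunmere=18 Hollowpine=12 Ironridge=10 Juniper=11 → close Dunmere (overflow 4)
  18÷3 = 6 each, +1 to first 0
Round 3: Hollowpine=18 Ironridge=16 Juniper=17 → close Ironridge (overflow 5)
  16÷2 = 8 each, +1 to first 0
Round 4: Hollowpine=26 Juniper=25 → close Juniper (overflow 12)
  25÷1 = 25 each, +1 to first 0

Closure order: Greywater, Dunmere, Ironridge, Juniper
Last habitat: Hollowpine with 51 animals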